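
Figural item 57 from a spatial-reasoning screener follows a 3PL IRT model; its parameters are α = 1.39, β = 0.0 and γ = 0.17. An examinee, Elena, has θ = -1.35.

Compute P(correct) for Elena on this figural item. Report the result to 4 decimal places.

P(θ) = γ + (1 − γ) · 1 / (1 + exp(−α(θ − β)))
Exponent: 1.39 × (-1.35 − 0.0) = -1.8765
1/(1 + e^{1.8765}) = 0.1328
P = 0.17 + 0.83 × 0.1328 = 0.2802

0.2802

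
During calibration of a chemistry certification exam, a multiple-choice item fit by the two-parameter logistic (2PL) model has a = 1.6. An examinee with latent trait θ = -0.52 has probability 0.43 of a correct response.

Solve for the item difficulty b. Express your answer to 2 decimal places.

-0.34

P(θ) = 1 / (1 + exp(−a(θ − b)))
logit(0.43) = ln(0.43/0.57) = -0.2819
b = θ − logit/(a) = -0.52 − (-0.2819)/1.6000 = -0.3438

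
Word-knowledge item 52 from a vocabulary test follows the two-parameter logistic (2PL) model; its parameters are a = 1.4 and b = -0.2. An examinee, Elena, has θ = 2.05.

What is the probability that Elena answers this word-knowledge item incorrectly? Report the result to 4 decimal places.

P(θ) = 1 / (1 + exp(−a(θ − b)))
Exponent: 1.4 × (2.05 − (-0.2)) = 3.1500
1/(1 + e^{-3.1500}) = 0.9589
P(incorrect) = 1 − 0.9589 = 0.0411

0.0411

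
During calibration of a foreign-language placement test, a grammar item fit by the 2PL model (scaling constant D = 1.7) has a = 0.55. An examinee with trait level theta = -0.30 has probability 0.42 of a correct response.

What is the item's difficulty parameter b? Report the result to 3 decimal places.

0.045

P(theta) = 1 / (1 + exp(−D·a(theta − b)))
logit(0.42) = ln(0.42/0.58) = -0.3228
b = theta − logit/(1.7·a) = -0.30 − (-0.3228)/0.9350 = 0.0452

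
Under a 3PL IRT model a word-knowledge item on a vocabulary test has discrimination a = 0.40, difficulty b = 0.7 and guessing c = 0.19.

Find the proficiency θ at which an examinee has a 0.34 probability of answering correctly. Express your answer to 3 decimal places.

P(θ) = c + (1 − c) · 1 / (1 + exp(−a(θ − b)))
Remove guessing floor: (0.34 − 0.19)/(1 − 0.19) = 0.1852
logit = ln(0.1852/0.8148) = -1.4816
θ = b + logit/(a) = 0.7 + (-1.4816)/0.4000 = -3.0040

-3.004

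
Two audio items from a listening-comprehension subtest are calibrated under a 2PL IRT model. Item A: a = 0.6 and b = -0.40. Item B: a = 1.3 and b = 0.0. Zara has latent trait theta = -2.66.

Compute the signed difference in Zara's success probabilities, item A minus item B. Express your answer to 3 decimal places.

P(theta) = 1 / (1 + exp(−a(theta − b)))
P_A = 0.2049
P_B = 0.0305
P_A − P_B = 0.1744

0.174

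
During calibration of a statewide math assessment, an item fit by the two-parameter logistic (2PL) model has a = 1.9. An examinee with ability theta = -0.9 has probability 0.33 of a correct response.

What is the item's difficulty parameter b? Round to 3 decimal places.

P(theta) = 1 / (1 + exp(−a(theta − b)))
logit(0.33) = ln(0.33/0.67) = -0.7082
b = theta − logit/(a) = -0.9 − (-0.7082)/1.9000 = -0.5273

-0.527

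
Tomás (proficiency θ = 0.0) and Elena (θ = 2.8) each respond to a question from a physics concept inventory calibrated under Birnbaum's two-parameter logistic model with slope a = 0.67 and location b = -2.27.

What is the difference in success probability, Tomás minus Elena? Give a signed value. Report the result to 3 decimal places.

P(θ) = 1 / (1 + exp(−a(θ − b)))
P(Tomás) = 0.8207  [exponent 1.5209]
P(Elena) = 0.9676  [exponent 3.3969]
Difference = 0.8207 − 0.9676 = -0.1469

-0.147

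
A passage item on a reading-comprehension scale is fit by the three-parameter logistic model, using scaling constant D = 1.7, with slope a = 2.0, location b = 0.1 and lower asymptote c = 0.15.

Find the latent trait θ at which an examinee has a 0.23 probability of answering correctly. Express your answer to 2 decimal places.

-0.57

P(θ) = c + (1 − c) · 1 / (1 + exp(−D·a(θ − b)))
Remove guessing floor: (0.23 − 0.15)/(1 − 0.15) = 0.0941
logit = ln(0.0941/0.9059) = -2.2644
θ = b + logit/(1.7·a) = 0.1 + (-2.2644)/3.4000 = -0.5660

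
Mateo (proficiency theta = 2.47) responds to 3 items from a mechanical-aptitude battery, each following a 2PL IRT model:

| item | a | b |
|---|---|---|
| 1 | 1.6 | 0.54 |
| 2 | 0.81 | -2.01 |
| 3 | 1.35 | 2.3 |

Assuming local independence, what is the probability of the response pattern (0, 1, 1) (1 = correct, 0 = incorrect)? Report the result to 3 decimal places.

P(theta) = 1 / (1 + exp(−a(theta − b)))
P_1 = 1/(1+e^{-3.0880}) = 0.9564
P_2 = 1/(1+e^{-3.6288}) = 0.9741
P_3 = 1/(1+e^{-0.2295}) = 0.5571
L = (1−P_1) × P_2 × P_3 = 0.0436 × 0.9741 × 0.5571 = 0.02367

0.024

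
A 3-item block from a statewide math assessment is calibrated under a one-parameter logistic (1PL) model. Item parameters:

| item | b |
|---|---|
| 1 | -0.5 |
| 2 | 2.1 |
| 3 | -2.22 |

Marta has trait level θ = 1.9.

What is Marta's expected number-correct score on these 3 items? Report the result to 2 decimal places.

2.35

P(θ) = 1 / (1 + exp(−(θ − b)))
P_1 = 1/(1+e^{-2.4000}) = 0.9168
P_2 = 1/(1+e^{0.2000}) = 0.4502
P_3 = 1/(1+e^{-4.1200}) = 0.9840
E[score] = 0.9168 + 0.4502 + 0.9840 = 2.3510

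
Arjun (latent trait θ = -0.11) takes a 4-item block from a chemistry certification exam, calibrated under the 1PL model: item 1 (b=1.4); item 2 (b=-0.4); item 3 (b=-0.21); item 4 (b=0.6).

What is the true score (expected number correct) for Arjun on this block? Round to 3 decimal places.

1.608

P(θ) = 1 / (1 + exp(−(θ − b)))
P_1 = 1/(1+e^{1.5100}) = 0.1809
P_2 = 1/(1+e^{-0.2900}) = 0.5720
P_3 = 1/(1+e^{-0.1000}) = 0.5250
P_4 = 1/(1+e^{0.7100}) = 0.3296
E[score] = 0.1809 + 0.5720 + 0.5250 + 0.3296 = 1.6075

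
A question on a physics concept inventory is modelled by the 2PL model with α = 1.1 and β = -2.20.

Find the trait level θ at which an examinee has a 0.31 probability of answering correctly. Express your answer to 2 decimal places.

-2.93

P(θ) = 1 / (1 + exp(−α(θ − β)))
logit = ln(0.3100/0.6900) = -0.8001
θ = β + logit/(α) = -2.20 + (-0.8001)/1.1000 = -2.9274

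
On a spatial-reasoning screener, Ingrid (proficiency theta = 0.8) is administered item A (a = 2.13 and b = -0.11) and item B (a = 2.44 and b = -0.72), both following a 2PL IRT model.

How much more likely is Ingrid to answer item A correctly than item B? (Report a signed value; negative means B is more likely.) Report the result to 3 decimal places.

-0.102

P(theta) = 1 / (1 + exp(−a(theta − b)))
P_A = 0.8742
P_B = 0.9761
P_A − P_B = -0.1019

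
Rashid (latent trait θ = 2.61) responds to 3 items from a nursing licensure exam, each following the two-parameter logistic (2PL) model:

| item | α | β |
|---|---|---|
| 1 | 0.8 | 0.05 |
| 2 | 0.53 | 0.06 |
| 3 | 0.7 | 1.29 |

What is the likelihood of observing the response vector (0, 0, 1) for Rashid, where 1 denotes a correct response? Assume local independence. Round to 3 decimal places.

P(θ) = 1 / (1 + exp(−α(θ − β)))
P_1 = 1/(1+e^{-2.0480}) = 0.8857
P_2 = 1/(1+e^{-1.3515}) = 0.7944
P_3 = 1/(1+e^{-0.9240}) = 0.7159
L = (1−P_1) × (1−P_2) × P_3 = 0.1143 × 0.2056 × 0.7159 = 0.01682

0.017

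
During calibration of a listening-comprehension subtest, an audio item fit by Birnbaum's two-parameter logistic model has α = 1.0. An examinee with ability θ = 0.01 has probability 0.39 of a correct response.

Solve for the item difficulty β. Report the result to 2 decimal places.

P(θ) = 1 / (1 + exp(−α(θ − β)))
logit(0.39) = ln(0.39/0.61) = -0.4473
β = θ − logit/(α) = 0.01 − (-0.4473)/1.0000 = 0.4573

0.46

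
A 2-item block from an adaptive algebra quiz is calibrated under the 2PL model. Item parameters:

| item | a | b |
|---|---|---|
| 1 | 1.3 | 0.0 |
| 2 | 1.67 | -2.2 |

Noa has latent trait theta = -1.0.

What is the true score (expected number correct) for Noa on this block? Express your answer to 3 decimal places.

P(theta) = 1 / (1 + exp(−a(theta − b)))
P_1 = 1/(1+e^{1.3000}) = 0.2142
P_2 = 1/(1+e^{-2.0040}) = 0.8812
E[score] = 0.2142 + 0.8812 = 1.0954

1.095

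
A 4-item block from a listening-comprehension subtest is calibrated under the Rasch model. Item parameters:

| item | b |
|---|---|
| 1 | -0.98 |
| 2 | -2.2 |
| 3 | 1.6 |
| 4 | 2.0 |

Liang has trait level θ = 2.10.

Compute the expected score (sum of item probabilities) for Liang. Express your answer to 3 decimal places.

3.090

P(θ) = 1 / (1 + exp(−(θ − b)))
P_1 = 1/(1+e^{-3.0800}) = 0.9561
P_2 = 1/(1+e^{-4.3000}) = 0.9866
P_3 = 1/(1+e^{-0.5000}) = 0.6225
P_4 = 1/(1+e^{-0.1000}) = 0.5250
E[score] = 0.9561 + 0.9866 + 0.6225 + 0.5250 = 3.0901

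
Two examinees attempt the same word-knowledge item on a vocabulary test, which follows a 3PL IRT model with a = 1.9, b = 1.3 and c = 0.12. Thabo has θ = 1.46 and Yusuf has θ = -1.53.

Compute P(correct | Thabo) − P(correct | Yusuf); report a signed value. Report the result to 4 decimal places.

0.5023

P(θ) = c + (1 − c) · 1 / (1 + exp(−a(θ − b)))
P(Thabo) = 0.6264  [exponent 0.3040]
P(Yusuf) = 0.1240  [exponent -5.3770]
Difference = 0.6264 − 0.1240 = 0.5023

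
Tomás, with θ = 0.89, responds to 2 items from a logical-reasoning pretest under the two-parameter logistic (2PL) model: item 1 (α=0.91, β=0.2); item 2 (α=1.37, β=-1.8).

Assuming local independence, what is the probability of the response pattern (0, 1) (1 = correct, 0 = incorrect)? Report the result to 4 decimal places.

0.3395

P(θ) = 1 / (1 + exp(−α(θ − β)))
P_1 = 1/(1+e^{-0.6279}) = 0.6520
P_2 = 1/(1+e^{-3.6853}) = 0.9755
L = (1−P_1) × P_2 = 0.3480 × 0.9755 = 0.33947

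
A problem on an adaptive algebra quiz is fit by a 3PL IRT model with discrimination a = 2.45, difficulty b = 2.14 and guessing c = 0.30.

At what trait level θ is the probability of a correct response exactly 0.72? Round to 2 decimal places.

P(θ) = c + (1 − c) · 1 / (1 + exp(−a(θ − b)))
Remove guessing floor: (0.72 − 0.30)/(1 − 0.30) = 0.6000
logit = ln(0.6000/0.4000) = 0.4055
θ = b + logit/(a) = 2.14 + 0.4055/2.4500 = 2.3055

2.31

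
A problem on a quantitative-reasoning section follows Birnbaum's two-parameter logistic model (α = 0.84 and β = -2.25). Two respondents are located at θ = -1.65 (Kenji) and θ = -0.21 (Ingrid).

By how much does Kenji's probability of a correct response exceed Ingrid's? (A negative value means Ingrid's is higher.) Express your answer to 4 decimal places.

-0.2239

P(θ) = 1 / (1 + exp(−α(θ − β)))
P(Kenji) = 0.6234  [exponent 0.5040]
P(Ingrid) = 0.8473  [exponent 1.7136]
Difference = 0.6234 − 0.8473 = -0.2239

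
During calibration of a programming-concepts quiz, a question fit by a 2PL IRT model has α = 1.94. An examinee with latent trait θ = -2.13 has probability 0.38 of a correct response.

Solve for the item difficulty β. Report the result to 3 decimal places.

-1.878

P(θ) = 1 / (1 + exp(−α(θ − β)))
logit(0.38) = ln(0.38/0.62) = -0.4895
β = θ − logit/(α) = -2.13 − (-0.4895)/1.9400 = -1.8777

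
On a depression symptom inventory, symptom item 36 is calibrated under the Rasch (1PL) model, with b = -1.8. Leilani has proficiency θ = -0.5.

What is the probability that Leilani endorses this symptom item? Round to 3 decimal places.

0.786

P(θ) = 1 / (1 + exp(−(θ − b)))
Exponent: (-0.5 − (-1.8)) = 1.3000
1/(1 + e^{-1.3000}) = 0.7858
P = 0.7858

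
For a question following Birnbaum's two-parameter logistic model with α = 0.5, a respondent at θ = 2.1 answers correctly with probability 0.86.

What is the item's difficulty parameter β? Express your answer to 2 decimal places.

P(θ) = 1 / (1 + exp(−α(θ − β)))
logit(0.86) = ln(0.86/0.14) = 1.8153
β = θ − logit/(α) = 2.1 − 1.8153/0.5000 = -1.5306

-1.53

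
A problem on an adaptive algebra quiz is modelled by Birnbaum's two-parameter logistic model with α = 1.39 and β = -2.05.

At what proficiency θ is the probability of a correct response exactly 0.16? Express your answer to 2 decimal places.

-3.24

P(θ) = 1 / (1 + exp(−α(θ − β)))
logit = ln(0.1600/0.8400) = -1.6582
θ = β + logit/(α) = -2.05 + (-1.6582)/1.3900 = -3.2430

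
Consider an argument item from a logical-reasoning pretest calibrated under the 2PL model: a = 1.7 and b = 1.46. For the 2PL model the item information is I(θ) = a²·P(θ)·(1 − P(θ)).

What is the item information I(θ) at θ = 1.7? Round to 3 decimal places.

0.693

P = 1/(1+e^{-0.4080}) = 0.6006
P(1−P) = 0.6006 × 0.3994 = 0.2399
I = a² × P(1−P) = 1.7² × 0.2399 = 0.69325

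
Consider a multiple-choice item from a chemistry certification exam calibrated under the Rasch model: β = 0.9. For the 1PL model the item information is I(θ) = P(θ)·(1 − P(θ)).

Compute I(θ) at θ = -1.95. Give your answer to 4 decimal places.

0.0517

P = 1/(1+e^{2.8500}) = 0.0547
P(1−P) = 0.0547 × 0.9453 = 0.0517
I = P(1−P) = 0.05169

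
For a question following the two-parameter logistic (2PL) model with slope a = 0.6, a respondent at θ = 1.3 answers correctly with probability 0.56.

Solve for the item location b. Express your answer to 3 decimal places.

P(θ) = 1 / (1 + exp(−a(θ − b)))
logit(0.56) = ln(0.56/0.44) = 0.2412
b = θ − logit/(a) = 1.3 − 0.2412/0.6000 = 0.8981

0.898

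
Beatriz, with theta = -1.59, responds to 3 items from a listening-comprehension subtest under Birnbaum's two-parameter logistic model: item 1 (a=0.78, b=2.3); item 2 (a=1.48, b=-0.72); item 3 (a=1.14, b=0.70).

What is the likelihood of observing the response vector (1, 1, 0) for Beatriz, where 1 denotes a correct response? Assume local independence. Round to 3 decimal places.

0.009

P(theta) = 1 / (1 + exp(−a(theta − b)))
P_1 = 1/(1+e^{3.0342}) = 0.0459
P_2 = 1/(1+e^{1.2876}) = 0.2163
P_3 = 1/(1+e^{2.6106}) = 0.0685
L = P_1 × P_2 × (1−P_3) = 0.0459 × 0.2163 × 0.9315 = 0.00925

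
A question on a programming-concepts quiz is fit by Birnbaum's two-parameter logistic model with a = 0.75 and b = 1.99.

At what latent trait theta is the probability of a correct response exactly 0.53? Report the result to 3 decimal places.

2.150

P(theta) = 1 / (1 + exp(−a(theta − b)))
logit = ln(0.5300/0.4700) = 0.1201
theta = b + logit/(a) = 1.99 + 0.1201/0.7500 = 2.1502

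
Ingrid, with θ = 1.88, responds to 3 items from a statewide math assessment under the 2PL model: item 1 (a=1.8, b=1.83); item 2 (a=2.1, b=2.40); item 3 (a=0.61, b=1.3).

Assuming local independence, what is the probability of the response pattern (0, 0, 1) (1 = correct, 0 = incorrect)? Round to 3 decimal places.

0.210

P(θ) = 1 / (1 + exp(−a(θ − b)))
P_1 = 1/(1+e^{-0.0900}) = 0.5225
P_2 = 1/(1+e^{1.0920}) = 0.2512
P_3 = 1/(1+e^{-0.3538}) = 0.5875
L = (1−P_1) × (1−P_2) × P_3 = 0.4775 × 0.7488 × 0.5875 = 0.21007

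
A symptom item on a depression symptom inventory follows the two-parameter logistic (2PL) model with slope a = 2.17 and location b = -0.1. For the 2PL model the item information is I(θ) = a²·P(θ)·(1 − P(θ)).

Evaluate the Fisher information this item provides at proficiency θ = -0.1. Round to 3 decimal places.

1.177

P = 1/(1+e^{0.0000}) = 0.5000
P(1−P) = 0.5000 × 0.5000 = 0.2500
I = a² × P(1−P) = 2.17² × 0.2500 = 1.17722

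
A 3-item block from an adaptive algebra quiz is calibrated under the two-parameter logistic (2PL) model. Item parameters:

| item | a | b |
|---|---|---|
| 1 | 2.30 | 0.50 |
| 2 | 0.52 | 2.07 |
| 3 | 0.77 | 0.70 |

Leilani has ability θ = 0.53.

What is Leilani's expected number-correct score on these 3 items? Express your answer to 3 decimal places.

P(θ) = 1 / (1 + exp(−a(θ − b)))
P_1 = 1/(1+e^{-0.0690}) = 0.5172
P_2 = 1/(1+e^{0.8008}) = 0.3099
P_3 = 1/(1+e^{0.1309}) = 0.4673
E[score] = 0.5172 + 0.3099 + 0.4673 = 1.2944

1.294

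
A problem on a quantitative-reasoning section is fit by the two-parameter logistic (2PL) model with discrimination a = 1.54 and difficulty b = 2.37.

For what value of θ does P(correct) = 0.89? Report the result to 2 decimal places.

3.73

P(θ) = 1 / (1 + exp(−a(θ − b)))
logit = ln(0.8900/0.1100) = 2.0907
θ = b + logit/(a) = 2.37 + 2.0907/1.5400 = 3.7276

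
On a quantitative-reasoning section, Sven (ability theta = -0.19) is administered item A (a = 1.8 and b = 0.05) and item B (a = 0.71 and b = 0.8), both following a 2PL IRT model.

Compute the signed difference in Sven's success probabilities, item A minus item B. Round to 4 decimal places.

P(theta) = 1 / (1 + exp(−a(theta − b)))
P_A = 0.3936
P_B = 0.3312
P_A − P_B = 0.0625

0.0625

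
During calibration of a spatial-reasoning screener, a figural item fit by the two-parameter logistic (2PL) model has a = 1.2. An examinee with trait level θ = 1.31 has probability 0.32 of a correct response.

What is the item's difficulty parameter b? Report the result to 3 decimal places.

P(θ) = 1 / (1 + exp(−a(θ − b)))
logit(0.32) = ln(0.32/0.68) = -0.7538
b = θ − logit/(a) = 1.31 − (-0.7538)/1.2000 = 1.9381

1.938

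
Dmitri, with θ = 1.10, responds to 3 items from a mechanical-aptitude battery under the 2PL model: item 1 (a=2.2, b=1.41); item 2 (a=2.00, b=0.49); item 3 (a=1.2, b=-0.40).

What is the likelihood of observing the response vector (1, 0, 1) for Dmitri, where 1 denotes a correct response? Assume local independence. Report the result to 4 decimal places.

0.0657

P(θ) = 1 / (1 + exp(−a(θ − b)))
P_1 = 1/(1+e^{0.6820}) = 0.3358
P_2 = 1/(1+e^{-1.2200}) = 0.7721
P_3 = 1/(1+e^{-1.8000}) = 0.8581
L = P_1 × (1−P_2) × P_3 = 0.3358 × 0.2279 × 0.8581 = 0.06569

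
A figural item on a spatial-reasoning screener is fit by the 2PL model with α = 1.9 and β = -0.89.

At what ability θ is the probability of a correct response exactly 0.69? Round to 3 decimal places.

-0.469

P(θ) = 1 / (1 + exp(−α(θ − β)))
logit = ln(0.6900/0.3100) = 0.8001
θ = β + logit/(α) = -0.89 + 0.8001/1.9000 = -0.4689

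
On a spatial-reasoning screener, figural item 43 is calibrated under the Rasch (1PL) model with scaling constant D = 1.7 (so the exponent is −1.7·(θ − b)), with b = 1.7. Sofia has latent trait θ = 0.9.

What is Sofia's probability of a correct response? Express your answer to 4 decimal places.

P(θ) = 1 / (1 + exp(−D·(θ − b)))
Exponent: 1.7 × (0.9 − 1.7) = -1.3600
1/(1 + e^{1.3600}) = 0.2042
P = 0.2042

0.2042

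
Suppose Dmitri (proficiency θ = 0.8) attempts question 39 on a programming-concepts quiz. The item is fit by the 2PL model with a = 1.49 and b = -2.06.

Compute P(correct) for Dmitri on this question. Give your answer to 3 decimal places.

P(θ) = 1 / (1 + exp(−a(θ − b)))
Exponent: 1.49 × (0.8 − (-2.06)) = 4.2614
1/(1 + e^{-4.2614}) = 0.9861

0.986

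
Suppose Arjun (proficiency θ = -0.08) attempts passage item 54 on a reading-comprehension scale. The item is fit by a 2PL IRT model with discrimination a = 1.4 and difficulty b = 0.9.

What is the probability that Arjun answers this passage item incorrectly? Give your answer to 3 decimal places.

0.798

P(θ) = 1 / (1 + exp(−a(θ − b)))
Exponent: 1.4 × (-0.08 − 0.9) = -1.3720
1/(1 + e^{1.3720}) = 0.2023
P(incorrect) = 1 − 0.2023 = 0.7977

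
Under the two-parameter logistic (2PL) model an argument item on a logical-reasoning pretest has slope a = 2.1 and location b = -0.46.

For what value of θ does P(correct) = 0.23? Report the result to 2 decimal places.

P(θ) = 1 / (1 + exp(−a(θ − b)))
logit = ln(0.2300/0.7700) = -1.2083
θ = b + logit/(a) = -0.46 + (-1.2083)/2.1000 = -1.0354

-1.04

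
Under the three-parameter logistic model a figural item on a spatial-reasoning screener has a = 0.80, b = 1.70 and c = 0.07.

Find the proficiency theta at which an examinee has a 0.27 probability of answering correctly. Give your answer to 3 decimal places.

P(theta) = c + (1 − c) · 1 / (1 + exp(−a(theta − b)))
Remove guessing floor: (0.27 − 0.07)/(1 − 0.07) = 0.2151
logit = ln(0.2151/0.7849) = -1.2947
theta = b + logit/(a) = 1.70 + (-1.2947)/0.8000 = 0.0816

0.082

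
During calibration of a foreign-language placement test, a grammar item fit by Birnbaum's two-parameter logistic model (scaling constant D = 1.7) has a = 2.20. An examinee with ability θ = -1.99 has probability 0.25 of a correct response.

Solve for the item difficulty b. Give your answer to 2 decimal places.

-1.70

P(θ) = 1 / (1 + exp(−D·a(θ − b)))
logit(0.25) = ln(0.25/0.75) = -1.0986
b = θ − logit/(1.7·a) = -1.99 − (-1.0986)/3.7400 = -1.6963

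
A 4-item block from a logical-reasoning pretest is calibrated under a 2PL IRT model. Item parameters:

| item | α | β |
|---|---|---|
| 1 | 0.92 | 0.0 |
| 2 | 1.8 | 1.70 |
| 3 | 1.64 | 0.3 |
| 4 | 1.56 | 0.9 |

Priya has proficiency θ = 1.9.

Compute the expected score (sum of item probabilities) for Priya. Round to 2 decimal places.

P(θ) = 1 / (1 + exp(−α(θ − β)))
P_1 = 1/(1+e^{-1.7480}) = 0.8517
P_2 = 1/(1+e^{-0.3600}) = 0.5890
P_3 = 1/(1+e^{-2.6240}) = 0.9324
P_4 = 1/(1+e^{-1.5600}) = 0.8264
E[score] = 0.8517 + 0.5890 + 0.9324 + 0.8264 = 3.1995

3.20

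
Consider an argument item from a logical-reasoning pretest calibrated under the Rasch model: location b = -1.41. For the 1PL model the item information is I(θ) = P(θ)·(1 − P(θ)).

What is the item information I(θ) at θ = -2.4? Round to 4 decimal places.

0.1975

P = 1/(1+e^{0.9900}) = 0.2709
P(1−P) = 0.2709 × 0.7291 = 0.1975
I = P(1−P) = 0.19752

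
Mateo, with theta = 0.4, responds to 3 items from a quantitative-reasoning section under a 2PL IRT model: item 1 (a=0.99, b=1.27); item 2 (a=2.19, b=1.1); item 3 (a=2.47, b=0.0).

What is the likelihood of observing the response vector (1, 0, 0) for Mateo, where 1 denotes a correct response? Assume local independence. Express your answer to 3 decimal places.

P(theta) = 1 / (1 + exp(−a(theta − b)))
P_1 = 1/(1+e^{0.8613}) = 0.2971
P_2 = 1/(1+e^{1.5330}) = 0.1776
P_3 = 1/(1+e^{-0.9880}) = 0.7287
L = P_1 × (1−P_2) × (1−P_3) = 0.2971 × 0.8224 × 0.2713 = 0.06629

0.066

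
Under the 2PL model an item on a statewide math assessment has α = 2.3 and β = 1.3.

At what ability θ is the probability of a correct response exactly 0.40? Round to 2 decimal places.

P(θ) = 1 / (1 + exp(−α(θ − β)))
logit = ln(0.4000/0.6000) = -0.4055
θ = β + logit/(α) = 1.3 + (-0.4055)/2.3000 = 1.1237

1.12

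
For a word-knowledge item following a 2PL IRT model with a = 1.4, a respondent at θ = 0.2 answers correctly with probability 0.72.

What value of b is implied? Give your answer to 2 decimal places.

-0.47

P(θ) = 1 / (1 + exp(−a(θ − b)))
logit(0.72) = ln(0.72/0.28) = 0.9445
b = θ − logit/(a) = 0.2 − 0.9445/1.4000 = -0.4746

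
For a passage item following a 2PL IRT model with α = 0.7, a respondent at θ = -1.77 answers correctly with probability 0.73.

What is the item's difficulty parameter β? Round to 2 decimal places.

-3.19

P(θ) = 1 / (1 + exp(−α(θ − β)))
logit(0.73) = ln(0.73/0.27) = 0.9946
β = θ − logit/(α) = -1.77 − 0.9946/0.7000 = -3.1909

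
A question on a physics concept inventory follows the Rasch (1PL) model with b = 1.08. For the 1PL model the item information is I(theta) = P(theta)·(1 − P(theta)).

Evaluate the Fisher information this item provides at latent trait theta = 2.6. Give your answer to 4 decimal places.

0.1473

P = 1/(1+e^{-1.5200}) = 0.8205
P(1−P) = 0.8205 × 0.1795 = 0.1473
I = P(1−P) = 0.14726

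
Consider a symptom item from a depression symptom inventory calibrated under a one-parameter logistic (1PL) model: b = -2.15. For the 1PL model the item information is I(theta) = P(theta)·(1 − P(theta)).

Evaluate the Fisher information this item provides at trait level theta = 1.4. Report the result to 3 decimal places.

0.027

P = 1/(1+e^{-3.5500}) = 0.9721
P(1−P) = 0.9721 × 0.0279 = 0.0271
I = P(1−P) = 0.02714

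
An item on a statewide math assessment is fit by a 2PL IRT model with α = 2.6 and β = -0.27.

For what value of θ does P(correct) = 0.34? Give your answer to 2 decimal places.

-0.53

P(θ) = 1 / (1 + exp(−α(θ − β)))
logit = ln(0.3400/0.6600) = -0.6633
θ = β + logit/(α) = -0.27 + (-0.6633)/2.6000 = -0.5251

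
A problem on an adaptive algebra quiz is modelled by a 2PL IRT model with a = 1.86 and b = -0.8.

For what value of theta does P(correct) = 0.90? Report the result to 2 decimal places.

0.38

P(theta) = 1 / (1 + exp(−a(theta − b)))
logit = ln(0.9000/0.1000) = 2.1972
theta = b + logit/(a) = -0.8 + 2.1972/1.8600 = 0.3813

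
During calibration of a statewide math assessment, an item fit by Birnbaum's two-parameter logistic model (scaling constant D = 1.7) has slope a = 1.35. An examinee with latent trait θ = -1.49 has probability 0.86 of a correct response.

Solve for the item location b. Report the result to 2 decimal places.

P(θ) = 1 / (1 + exp(−D·a(θ − b)))
logit(0.86) = ln(0.86/0.14) = 1.8153
b = θ − logit/(1.7·a) = -1.49 − 1.8153/2.2950 = -2.2810

-2.28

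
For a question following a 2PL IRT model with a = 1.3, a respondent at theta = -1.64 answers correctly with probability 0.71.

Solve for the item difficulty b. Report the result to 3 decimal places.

P(theta) = 1 / (1 + exp(−a(theta − b)))
logit(0.71) = ln(0.71/0.29) = 0.8954
b = theta − logit/(a) = -1.64 − 0.8954/1.3000 = -2.3288

-2.329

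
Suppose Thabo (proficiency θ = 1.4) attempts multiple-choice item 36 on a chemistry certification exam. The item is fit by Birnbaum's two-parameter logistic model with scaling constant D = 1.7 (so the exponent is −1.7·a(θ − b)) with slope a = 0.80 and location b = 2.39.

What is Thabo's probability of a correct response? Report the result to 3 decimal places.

0.206

P(θ) = 1 / (1 + exp(−D·a(θ − b)))
Exponent: 1.7 × 0.80 × (1.4 − 2.39) = -1.3464
1/(1 + e^{1.3464}) = 0.2065
P = 0.2065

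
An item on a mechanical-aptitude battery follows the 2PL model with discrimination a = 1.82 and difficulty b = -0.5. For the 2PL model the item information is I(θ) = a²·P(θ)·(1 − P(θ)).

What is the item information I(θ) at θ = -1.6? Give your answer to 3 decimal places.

0.347

P = 1/(1+e^{2.0020}) = 0.1190
P(1−P) = 0.1190 × 0.8810 = 0.1048
I = a² × P(1−P) = 1.82² × 0.1048 = 0.34725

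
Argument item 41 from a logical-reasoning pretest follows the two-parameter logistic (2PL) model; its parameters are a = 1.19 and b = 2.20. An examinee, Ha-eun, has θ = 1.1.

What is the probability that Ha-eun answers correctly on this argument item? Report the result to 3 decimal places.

P(θ) = 1 / (1 + exp(−a(θ − b)))
Exponent: 1.19 × (1.1 − 2.20) = -1.3090
1/(1 + e^{1.3090}) = 0.2127

0.213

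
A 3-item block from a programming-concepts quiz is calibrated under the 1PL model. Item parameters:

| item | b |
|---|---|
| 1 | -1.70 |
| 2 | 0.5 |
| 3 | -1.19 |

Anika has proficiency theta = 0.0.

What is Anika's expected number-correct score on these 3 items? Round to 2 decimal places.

1.99

P(theta) = 1 / (1 + exp(−(theta − b)))
P_1 = 1/(1+e^{-1.7000}) = 0.8455
P_2 = 1/(1+e^{0.5000}) = 0.3775
P_3 = 1/(1+e^{-1.1900}) = 0.7667
E[score] = 0.8455 + 0.3775 + 0.7667 = 1.9898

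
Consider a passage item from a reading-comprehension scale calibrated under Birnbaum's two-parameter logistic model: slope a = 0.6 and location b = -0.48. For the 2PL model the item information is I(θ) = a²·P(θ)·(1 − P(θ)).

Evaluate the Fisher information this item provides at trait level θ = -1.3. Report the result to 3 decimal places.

P = 1/(1+e^{0.4920}) = 0.3794
P(1−P) = 0.3794 × 0.6206 = 0.2355
I = a² × P(1−P) = 0.6² × 0.2355 = 0.08477

0.085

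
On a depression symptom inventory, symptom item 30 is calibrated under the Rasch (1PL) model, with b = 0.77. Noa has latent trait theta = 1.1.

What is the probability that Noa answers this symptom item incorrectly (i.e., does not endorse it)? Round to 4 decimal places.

0.4182

P(theta) = 1 / (1 + exp(−(theta − b)))
Exponent: (1.1 − 0.77) = 0.3300
1/(1 + e^{-0.3300}) = 0.5818
P = 0.5818
P(incorrect) = 1 − 0.5818 = 0.4182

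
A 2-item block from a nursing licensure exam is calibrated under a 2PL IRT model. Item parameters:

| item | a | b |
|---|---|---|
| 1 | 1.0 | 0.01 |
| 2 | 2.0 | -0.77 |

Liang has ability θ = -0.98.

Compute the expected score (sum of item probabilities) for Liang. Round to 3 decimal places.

P(θ) = 1 / (1 + exp(−a(θ − b)))
P_1 = 1/(1+e^{0.9900}) = 0.2709
P_2 = 1/(1+e^{0.4200}) = 0.3965
E[score] = 0.2709 + 0.3965 = 0.6674

0.667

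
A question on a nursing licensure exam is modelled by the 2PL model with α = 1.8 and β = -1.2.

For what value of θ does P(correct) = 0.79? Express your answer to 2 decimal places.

P(θ) = 1 / (1 + exp(−α(θ − β)))
logit = ln(0.7900/0.2100) = 1.3249
θ = β + logit/(α) = -1.2 + 1.3249/1.8000 = -0.4639

-0.46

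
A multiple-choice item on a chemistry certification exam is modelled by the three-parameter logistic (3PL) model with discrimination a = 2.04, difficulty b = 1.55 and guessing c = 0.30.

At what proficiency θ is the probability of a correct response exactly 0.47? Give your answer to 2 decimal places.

P(θ) = c + (1 − c) · 1 / (1 + exp(−a(θ − b)))
Remove guessing floor: (0.47 − 0.30)/(1 − 0.30) = 0.2429
logit = ln(0.2429/0.7571) = -1.1371
θ = b + logit/(a) = 1.55 + (-1.1371)/2.0400 = 0.9926

0.99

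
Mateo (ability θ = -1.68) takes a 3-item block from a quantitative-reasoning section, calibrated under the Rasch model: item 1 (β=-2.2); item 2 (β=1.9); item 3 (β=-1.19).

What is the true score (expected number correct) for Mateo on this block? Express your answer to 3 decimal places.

P(θ) = 1 / (1 + exp(−(θ − β)))
P_1 = 1/(1+e^{-0.5200}) = 0.6271
P_2 = 1/(1+e^{3.5800}) = 0.0271
P_3 = 1/(1+e^{0.4900}) = 0.3799
E[score] = 0.6271 + 0.0271 + 0.3799 = 1.0342

1.034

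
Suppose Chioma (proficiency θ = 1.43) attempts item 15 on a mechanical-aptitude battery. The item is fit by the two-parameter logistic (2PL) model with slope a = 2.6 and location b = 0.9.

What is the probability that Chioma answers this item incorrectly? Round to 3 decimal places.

0.201

P(θ) = 1 / (1 + exp(−a(θ − b)))
Exponent: 2.6 × (1.43 − 0.9) = 1.3780
1/(1 + e^{-1.3780}) = 0.7987
P(incorrect) = 1 − 0.7987 = 0.2013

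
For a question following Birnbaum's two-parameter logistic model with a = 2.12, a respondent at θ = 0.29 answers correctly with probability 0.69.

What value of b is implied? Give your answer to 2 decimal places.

-0.09

P(θ) = 1 / (1 + exp(−a(θ − b)))
logit(0.69) = ln(0.69/0.31) = 0.8001
b = θ − logit/(a) = 0.29 − 0.8001/2.1200 = -0.0874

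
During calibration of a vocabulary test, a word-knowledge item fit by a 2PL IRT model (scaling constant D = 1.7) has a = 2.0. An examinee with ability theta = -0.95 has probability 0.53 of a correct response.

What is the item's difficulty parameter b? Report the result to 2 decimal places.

P(theta) = 1 / (1 + exp(−D·a(theta − b)))
logit(0.53) = ln(0.53/0.47) = 0.1201
b = theta − logit/(1.7·a) = -0.95 − 0.1201/3.4000 = -0.9853

-0.99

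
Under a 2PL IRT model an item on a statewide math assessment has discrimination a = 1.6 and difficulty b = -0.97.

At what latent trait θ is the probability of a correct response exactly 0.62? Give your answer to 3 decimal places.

-0.664

P(θ) = 1 / (1 + exp(−a(θ − b)))
logit = ln(0.6200/0.3800) = 0.4895
θ = b + logit/(a) = -0.97 + 0.4895/1.6000 = -0.6640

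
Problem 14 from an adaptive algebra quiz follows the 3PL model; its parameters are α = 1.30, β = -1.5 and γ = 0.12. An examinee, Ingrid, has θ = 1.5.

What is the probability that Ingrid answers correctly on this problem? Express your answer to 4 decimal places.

0.9825

P(θ) = γ + (1 − γ) · 1 / (1 + exp(−α(θ − β)))
Exponent: 1.30 × (1.5 − (-1.5)) = 3.9000
1/(1 + e^{-3.9000}) = 0.9802
P = 0.12 + 0.88 × 0.9802 = 0.9825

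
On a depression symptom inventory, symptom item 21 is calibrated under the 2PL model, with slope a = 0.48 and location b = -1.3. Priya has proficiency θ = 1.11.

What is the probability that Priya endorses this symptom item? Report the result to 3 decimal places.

0.761

P(θ) = 1 / (1 + exp(−a(θ − b)))
Exponent: 0.48 × (1.11 − (-1.3)) = 1.1568
1/(1 + e^{-1.1568}) = 0.7608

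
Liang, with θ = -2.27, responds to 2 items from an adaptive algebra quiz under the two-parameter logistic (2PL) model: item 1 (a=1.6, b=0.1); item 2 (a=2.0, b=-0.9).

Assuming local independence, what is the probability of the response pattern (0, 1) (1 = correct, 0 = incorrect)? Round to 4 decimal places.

P(θ) = 1 / (1 + exp(−a(θ − b)))
P_1 = 1/(1+e^{3.7920}) = 0.0221
P_2 = 1/(1+e^{2.7400}) = 0.0607
L = (1−P_1) × P_2 = 0.9779 × 0.0607 = 0.05932

0.0593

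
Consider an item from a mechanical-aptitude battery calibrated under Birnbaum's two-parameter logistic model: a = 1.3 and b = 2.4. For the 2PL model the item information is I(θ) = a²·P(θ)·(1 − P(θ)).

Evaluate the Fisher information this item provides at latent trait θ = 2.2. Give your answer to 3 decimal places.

0.415

P = 1/(1+e^{0.2600}) = 0.4354
P(1−P) = 0.4354 × 0.5646 = 0.2458
I = a² × P(1−P) = 1.3² × 0.2458 = 0.41544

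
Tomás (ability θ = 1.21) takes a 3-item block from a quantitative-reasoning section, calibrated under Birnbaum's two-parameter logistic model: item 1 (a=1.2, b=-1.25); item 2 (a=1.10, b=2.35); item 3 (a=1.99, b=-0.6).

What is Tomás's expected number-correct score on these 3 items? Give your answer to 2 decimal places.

P(θ) = 1 / (1 + exp(−a(θ − b)))
P_1 = 1/(1+e^{-2.9520}) = 0.9504
P_2 = 1/(1+e^{1.2540}) = 0.2220
P_3 = 1/(1+e^{-3.6019}) = 0.9735
E[score] = 0.9504 + 0.2220 + 0.9735 = 2.1458

2.15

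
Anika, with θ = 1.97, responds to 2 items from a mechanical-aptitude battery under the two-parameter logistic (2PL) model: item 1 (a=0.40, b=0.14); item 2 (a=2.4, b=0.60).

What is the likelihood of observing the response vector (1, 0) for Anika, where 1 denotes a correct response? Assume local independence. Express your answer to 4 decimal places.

P(θ) = 1 / (1 + exp(−a(θ − b)))
P_1 = 1/(1+e^{-0.7320}) = 0.6752
P_2 = 1/(1+e^{-3.2880}) = 0.9640
L = P_1 × (1−P_2) = 0.6752 × 0.0360 = 0.02430

0.0243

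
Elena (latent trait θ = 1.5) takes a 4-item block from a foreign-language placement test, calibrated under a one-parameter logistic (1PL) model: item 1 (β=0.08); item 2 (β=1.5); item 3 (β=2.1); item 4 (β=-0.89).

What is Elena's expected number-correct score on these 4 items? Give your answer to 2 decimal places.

2.58

P(θ) = 1 / (1 + exp(−(θ − β)))
P_1 = 1/(1+e^{-1.4200}) = 0.8053
P_2 = 1/(1+e^{0.0000}) = 0.5000
P_3 = 1/(1+e^{0.6000}) = 0.3543
P_4 = 1/(1+e^{-2.3900}) = 0.9161
E[score] = 0.8053 + 0.5000 + 0.3543 + 0.9161 = 2.5757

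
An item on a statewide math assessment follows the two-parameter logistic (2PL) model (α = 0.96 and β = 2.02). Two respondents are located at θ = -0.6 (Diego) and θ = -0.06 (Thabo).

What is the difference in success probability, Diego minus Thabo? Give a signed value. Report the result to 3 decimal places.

-0.045

P(θ) = 1 / (1 + exp(−α(θ − β)))
P(Diego) = 0.0748  [exponent -2.5152]
P(Thabo) = 0.1195  [exponent -1.9968]
Difference = 0.0748 − 0.1195 = -0.0447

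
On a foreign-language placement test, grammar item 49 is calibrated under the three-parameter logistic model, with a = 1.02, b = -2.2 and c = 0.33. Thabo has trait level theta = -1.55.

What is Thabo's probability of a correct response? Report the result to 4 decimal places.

P(theta) = c + (1 − c) · 1 / (1 + exp(−a(theta − b)))
Exponent: 1.02 × (-1.55 − (-2.2)) = 0.6630
1/(1 + e^{-0.6630}) = 0.6599
P = 0.33 + 0.67 × 0.6599 = 0.7722

0.7722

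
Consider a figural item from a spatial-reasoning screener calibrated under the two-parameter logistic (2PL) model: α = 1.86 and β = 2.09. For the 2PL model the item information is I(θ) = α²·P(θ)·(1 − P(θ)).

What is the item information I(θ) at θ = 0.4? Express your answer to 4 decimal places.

0.1371

P = 1/(1+e^{3.1434}) = 0.0414
P(1−P) = 0.0414 × 0.9586 = 0.0396
I = α² × P(1−P) = 1.86² × 0.0396 = 0.13715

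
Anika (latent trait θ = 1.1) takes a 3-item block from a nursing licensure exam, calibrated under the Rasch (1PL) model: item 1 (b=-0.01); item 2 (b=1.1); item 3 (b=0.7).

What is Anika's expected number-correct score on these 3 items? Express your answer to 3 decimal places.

P(θ) = 1 / (1 + exp(−(θ − b)))
P_1 = 1/(1+e^{-1.1100}) = 0.7521
P_2 = 1/(1+e^{0.0000}) = 0.5000
P_3 = 1/(1+e^{-0.4000}) = 0.5987
E[score] = 0.7521 + 0.5000 + 0.5987 = 1.8508

1.851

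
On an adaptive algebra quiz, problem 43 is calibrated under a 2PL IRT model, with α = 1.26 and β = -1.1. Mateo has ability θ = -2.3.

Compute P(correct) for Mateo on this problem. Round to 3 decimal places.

0.181

P(θ) = 1 / (1 + exp(−α(θ − β)))
Exponent: 1.26 × (-2.3 − (-1.1)) = -1.5120
1/(1 + e^{1.5120}) = 0.1806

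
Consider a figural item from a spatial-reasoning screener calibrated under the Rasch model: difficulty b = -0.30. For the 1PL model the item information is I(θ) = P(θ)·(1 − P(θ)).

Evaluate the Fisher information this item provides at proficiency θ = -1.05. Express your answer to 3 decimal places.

0.218

P = 1/(1+e^{0.7500}) = 0.3208
P(1−P) = 0.3208 × 0.6792 = 0.2179
I = P(1−P) = 0.21789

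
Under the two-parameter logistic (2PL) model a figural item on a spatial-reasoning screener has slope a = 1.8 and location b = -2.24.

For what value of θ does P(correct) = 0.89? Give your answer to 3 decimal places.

P(θ) = 1 / (1 + exp(−a(θ − b)))
logit = ln(0.8900/0.1100) = 2.0907
θ = b + logit/(a) = -2.24 + 2.0907/1.8000 = -1.0785

-1.078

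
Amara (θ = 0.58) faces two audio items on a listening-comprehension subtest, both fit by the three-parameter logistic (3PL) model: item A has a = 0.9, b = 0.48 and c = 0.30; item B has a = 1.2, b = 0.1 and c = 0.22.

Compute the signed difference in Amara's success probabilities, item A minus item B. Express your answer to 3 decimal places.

P(θ) = c + (1 − c) · 1 / (1 + exp(−a(θ − b)))
P_A = 0.6657
P_B = 0.7193
P_A − P_B = -0.0536

-0.054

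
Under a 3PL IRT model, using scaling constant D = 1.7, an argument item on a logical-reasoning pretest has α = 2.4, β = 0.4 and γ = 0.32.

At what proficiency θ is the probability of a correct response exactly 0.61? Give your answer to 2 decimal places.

P(θ) = γ + (1 − γ) · 1 / (1 + exp(−D·α(θ − β)))
Remove guessing floor: (0.61 − 0.32)/(1 − 0.32) = 0.4265
logit = ln(0.4265/0.5735) = -0.2963
θ = β + logit/(1.7·α) = 0.4 + (-0.2963)/4.0800 = 0.3274

0.33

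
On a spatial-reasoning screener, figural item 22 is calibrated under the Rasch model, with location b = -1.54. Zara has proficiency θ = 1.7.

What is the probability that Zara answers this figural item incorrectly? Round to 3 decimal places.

P(θ) = 1 / (1 + exp(−(θ − b)))
Exponent: (1.7 − (-1.54)) = 3.2400
1/(1 + e^{-3.2400}) = 0.9623
P = 0.9623
P(incorrect) = 1 − 0.9623 = 0.0377

0.038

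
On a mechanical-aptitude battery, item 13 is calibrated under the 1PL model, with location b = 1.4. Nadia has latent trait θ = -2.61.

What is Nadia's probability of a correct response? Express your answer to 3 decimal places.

0.018

P(θ) = 1 / (1 + exp(−(θ − b)))
Exponent: (-2.61 − 1.4) = -4.0100
1/(1 + e^{4.0100}) = 0.0178
P = 0.0178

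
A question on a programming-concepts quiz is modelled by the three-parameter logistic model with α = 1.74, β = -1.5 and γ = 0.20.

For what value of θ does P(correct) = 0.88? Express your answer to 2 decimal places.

-0.50

P(θ) = γ + (1 − γ) · 1 / (1 + exp(−α(θ − β)))
Remove guessing floor: (0.88 − 0.20)/(1 − 0.20) = 0.8500
logit = ln(0.8500/0.1500) = 1.7346
θ = β + logit/(α) = -1.5 + 1.7346/1.7400 = -0.5031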